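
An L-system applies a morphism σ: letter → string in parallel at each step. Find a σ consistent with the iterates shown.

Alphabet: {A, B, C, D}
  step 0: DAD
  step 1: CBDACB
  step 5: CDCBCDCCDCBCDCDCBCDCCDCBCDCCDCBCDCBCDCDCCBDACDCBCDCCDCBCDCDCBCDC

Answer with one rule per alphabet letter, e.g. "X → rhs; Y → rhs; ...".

  step 0 ⇒ step 1: DAD ⇒ CB·DA·CB
    A ↦ DA
    D ↦ CB
    B ↦ C  (constrained at step 1)
    C ↦ CD  (constrained at step 1)

A->DA, B->C, C->CD, D->CB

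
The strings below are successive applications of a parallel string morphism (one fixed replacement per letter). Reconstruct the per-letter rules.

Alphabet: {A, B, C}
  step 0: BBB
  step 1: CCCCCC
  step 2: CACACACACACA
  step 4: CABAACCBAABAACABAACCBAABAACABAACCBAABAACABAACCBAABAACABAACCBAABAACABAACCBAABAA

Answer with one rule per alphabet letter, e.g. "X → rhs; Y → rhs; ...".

A->BAA, B->CC, C->CA

  step 1 ⇒ step 2: CCCCCC ⇒ CA·CA·CA·CA·CA·CA
    C ↦ CA
    A ↦ BAA  (constrained at step 2)
  step 0 ⇒ step 1: BBB ⇒ CC·CC·CC
    B ↦ CC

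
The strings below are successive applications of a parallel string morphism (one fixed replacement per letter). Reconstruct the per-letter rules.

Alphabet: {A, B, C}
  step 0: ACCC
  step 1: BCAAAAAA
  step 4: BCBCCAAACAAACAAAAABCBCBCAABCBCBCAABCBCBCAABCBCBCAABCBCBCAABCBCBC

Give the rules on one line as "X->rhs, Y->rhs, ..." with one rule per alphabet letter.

A->BC, B->CA, C->AA

  step 0 ⇒ step 1: ACCC ⇒ BC·AA·AA·AA
    A ↦ BC
    C ↦ AA
    B ↦ CA  (constrained at step 1)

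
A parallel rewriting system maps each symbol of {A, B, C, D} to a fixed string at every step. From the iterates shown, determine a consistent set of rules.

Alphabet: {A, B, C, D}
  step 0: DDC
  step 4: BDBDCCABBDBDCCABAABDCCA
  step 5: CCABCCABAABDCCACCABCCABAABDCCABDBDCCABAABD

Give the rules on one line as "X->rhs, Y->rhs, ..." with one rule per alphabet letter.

  step 4 ⇒ step 5: BDBDCCABBDBDCCABAABDCCA ⇒ CCA·B·CCA·B·A·A·BD·CCA·CCA·B·CCA·B·A·A·BD·CCA·BD·BD·CCA·B·A·A·BD
    A ↦ BD
    B ↦ CCA
    C ↦ A
    D ↦ B

A->BD, B->CCA, C->A, D->B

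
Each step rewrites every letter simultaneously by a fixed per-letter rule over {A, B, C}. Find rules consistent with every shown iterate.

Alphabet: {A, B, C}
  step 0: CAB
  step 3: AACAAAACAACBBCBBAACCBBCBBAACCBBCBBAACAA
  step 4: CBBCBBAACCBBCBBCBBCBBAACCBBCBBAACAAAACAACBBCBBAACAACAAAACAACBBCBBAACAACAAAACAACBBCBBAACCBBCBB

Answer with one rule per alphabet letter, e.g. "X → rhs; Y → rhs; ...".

A->CBB, B->A, C->AAC

  step 3 ⇒ step 4: AACAAAACAACBBCBBAACCBBCBBAACCBBCBBAACAA ⇒ CBB·CBB·AAC·CBB·CBB·CBB·CBB·AAC·CBB·CBB·AAC·A·A·AAC·A·A·CBB·CBB·AAC·AAC·A·A·AAC·A·A·CBB·CBB·AAC·AAC·A·A·AAC·A·A·CBB·CBB·AAC·CBB·CBB
    A ↦ CBB
    B ↦ A
    C ↦ AAC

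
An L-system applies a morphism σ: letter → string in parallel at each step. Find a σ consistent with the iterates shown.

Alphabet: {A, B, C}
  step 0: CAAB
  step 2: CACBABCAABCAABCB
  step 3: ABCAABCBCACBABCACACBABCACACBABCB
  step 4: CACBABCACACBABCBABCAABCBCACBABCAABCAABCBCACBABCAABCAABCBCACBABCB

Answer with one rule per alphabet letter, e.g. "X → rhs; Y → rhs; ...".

A->CA, B->CB, C->AB

  step 3 ⇒ step 4: ABCAABCBCACBABCACACBABCACACBABCB ⇒ CA·CB·AB·CA·CA·CB·AB·CB·AB·CA·AB·CB·CA·CB·AB·CA·AB·CA·AB·CB·CA·CB·AB·CA·AB·CA·AB·CB·CA·CB·AB·CB
    A ↦ CA
    B ↦ CB
    C ↦ AB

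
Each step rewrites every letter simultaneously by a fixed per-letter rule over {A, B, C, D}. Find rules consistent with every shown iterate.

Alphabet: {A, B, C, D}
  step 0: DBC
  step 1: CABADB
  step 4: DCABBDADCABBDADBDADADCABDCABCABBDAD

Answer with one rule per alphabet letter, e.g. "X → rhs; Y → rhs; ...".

  step 0 ⇒ step 1: DBC ⇒ CAB·AD·B
    B ↦ AD
    C ↦ B
    D ↦ CAB
    A ↦ D  (constrained at step 1)

A->D, B->AD, C->B, D->CAB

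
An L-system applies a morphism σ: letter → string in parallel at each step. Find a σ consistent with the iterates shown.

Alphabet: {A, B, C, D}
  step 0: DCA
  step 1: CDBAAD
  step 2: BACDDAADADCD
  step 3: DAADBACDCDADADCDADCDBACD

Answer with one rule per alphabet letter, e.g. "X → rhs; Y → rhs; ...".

  step 2 ⇒ step 3: BACDDAADADCD ⇒ DA·AD·BA·CD·CD·AD·AD·CD·AD·CD·BA·CD
    A ↦ AD
    B ↦ DA
    C ↦ BA
    D ↦ CD

A->AD, B->DA, C->BA, D->CD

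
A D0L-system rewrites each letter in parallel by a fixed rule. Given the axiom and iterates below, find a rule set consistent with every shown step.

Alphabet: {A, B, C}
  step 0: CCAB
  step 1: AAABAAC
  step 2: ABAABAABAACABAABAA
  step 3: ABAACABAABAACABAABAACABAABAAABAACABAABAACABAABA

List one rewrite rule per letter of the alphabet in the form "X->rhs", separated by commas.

A->ABA, B->AC, C->A

  step 2 ⇒ step 3: ABAABAABAACABAABAA ⇒ ABA·AC·ABA·ABA·AC·ABA·ABA·AC·ABA·ABA·A·ABA·AC·ABA·ABA·AC·ABA·ABA
    A ↦ ABA
    B ↦ AC
    C ↦ A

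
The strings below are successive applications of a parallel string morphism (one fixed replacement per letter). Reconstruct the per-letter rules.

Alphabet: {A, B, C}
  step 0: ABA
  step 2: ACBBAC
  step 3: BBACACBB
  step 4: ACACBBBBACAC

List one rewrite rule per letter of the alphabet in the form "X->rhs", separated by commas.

A->B, B->AC, C->B

  step 3 ⇒ step 4: BBACACBB ⇒ AC·AC·B·B·B·B·AC·AC
    A ↦ B
    B ↦ AC
    C ↦ B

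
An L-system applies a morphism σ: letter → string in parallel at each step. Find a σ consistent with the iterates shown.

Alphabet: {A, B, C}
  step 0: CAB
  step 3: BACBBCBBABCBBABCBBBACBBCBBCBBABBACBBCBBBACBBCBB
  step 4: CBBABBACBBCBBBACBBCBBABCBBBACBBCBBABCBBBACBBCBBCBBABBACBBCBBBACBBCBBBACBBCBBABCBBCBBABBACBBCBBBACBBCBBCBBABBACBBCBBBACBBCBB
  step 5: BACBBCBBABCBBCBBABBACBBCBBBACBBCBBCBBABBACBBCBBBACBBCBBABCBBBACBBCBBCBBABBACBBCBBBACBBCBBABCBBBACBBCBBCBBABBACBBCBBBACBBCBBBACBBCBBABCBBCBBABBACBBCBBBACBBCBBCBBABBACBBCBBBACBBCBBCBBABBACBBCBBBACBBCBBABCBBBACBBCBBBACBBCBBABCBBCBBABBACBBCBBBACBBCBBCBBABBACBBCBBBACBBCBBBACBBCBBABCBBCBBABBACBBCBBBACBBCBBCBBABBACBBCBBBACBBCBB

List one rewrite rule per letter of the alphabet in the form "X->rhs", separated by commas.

A->AB, B->CBB, C->BA

  step 4 ⇒ step 5: CBBABBACBBCBBBACBBCBBABCBBBACBBCBBABCBBBACBBCBBCBBABBACBBCBBBACBBCBBBACBBCBBABCBBCBBABBACBBCBBBACBBCBBCBBABBACBBCBBBACBBCBB ⇒ BA·CBB·CBB·AB·CBB·CBB·AB·BA·CBB·CBB·BA·CBB·CBB·CBB·AB·BA·CBB·CBB·BA·CBB·CBB·AB·CBB·BA·CBB·CBB·CBB·AB·BA·CBB·CBB·BA·CBB·CBB·AB·CBB·BA·CBB·CBB·CBB·AB·BA·CBB·CBB·BA·CBB·CBB·BA·CBB·CBB·AB·CBB·CBB·AB·BA·CBB·CBB·BA·CBB·CBB·CBB·AB·BA·CBB·CBB·BA·CBB·CBB·CBB·AB·BA·CBB·CBB·BA·CBB·CBB·AB·CBB·BA·CBB·CBB·BA·CBB·CBB·AB·CBB·CBB·AB·BA·CBB·CBB·BA·CBB·CBB·CBB·AB·BA·CBB·CBB·BA·CBB·CBB·BA·CBB·CBB·AB·CBB·CBB·AB·BA·CBB·CBB·BA·CBB·CBB·CBB·AB·BA·CBB·CBB·BA·CBB·CBB
    A ↦ AB
    B ↦ CBB
    C ↦ BA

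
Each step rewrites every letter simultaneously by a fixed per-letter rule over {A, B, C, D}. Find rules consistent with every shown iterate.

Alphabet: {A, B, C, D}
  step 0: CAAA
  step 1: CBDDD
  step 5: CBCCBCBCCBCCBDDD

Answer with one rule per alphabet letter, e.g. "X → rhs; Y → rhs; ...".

  step 0 ⇒ step 1: CAAA ⇒ CB·D·D·D
    A ↦ D
    C ↦ CB
    B ↦ C  (constrained at step 1)
    D ↦ A  (constrained at step 1)

A->D, B->C, C->CB, D->A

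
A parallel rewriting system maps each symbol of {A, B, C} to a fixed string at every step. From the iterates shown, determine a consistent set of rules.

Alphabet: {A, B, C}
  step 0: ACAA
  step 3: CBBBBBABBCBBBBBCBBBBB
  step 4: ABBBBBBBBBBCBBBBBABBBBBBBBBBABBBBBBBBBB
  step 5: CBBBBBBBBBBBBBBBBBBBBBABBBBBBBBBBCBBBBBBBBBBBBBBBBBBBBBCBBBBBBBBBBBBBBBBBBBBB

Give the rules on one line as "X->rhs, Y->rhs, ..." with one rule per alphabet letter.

A->CB, B->BB, C->A

  step 4 ⇒ step 5: ABBBBBBBBBBCBBBBBABBBBBBBBBBABBBBBBBBBB ⇒ CB·BB·BB·BB·BB·BB·BB·BB·BB·BB·BB·A·BB·BB·BB·BB·BB·CB·BB·BB·BB·BB·BB·BB·BB·BB·BB·BB·CB·BB·BB·BB·BB·BB·BB·BB·BB·BB·BB
    A ↦ CB
    B ↦ BB
    C ↦ A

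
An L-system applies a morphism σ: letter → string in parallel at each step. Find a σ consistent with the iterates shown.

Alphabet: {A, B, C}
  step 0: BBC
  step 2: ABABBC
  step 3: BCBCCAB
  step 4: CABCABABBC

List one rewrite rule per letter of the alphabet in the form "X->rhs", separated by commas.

  step 3 ⇒ step 4: BCBCCAB ⇒ C·AB·C·AB·AB·B·C
    A ↦ B
    B ↦ C
    C ↦ AB

A->B, B->C, C->AB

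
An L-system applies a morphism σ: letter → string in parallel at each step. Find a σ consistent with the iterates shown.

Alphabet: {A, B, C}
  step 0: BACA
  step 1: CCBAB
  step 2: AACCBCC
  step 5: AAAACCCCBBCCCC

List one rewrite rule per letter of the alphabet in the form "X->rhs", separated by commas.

A->B, B->CC, C->A

  step 1 ⇒ step 2: CCBAB ⇒ A·A·CC·B·CC
    A ↦ B
    B ↦ CC
    C ↦ A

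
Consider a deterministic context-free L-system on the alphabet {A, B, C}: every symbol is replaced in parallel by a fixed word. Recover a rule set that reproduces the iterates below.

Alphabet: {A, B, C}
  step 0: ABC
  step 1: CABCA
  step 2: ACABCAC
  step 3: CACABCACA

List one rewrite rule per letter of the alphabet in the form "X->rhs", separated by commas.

A->C, B->ABC, C->A

  step 2 ⇒ step 3: ACABCAC ⇒ C·A·C·ABC·A·C·A
    A ↦ C
    B ↦ ABC
    C ↦ A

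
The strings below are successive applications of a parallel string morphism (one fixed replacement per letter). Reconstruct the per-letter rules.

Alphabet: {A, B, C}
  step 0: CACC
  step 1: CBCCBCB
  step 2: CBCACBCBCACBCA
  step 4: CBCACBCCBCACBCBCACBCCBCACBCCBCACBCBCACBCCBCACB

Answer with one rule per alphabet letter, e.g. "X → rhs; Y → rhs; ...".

  step 1 ⇒ step 2: CBCCBCB ⇒ CB·CA·CB·CB·CA·CB·CA
    B ↦ CA
    C ↦ CB
  step 0 ⇒ step 1: CACC ⇒ CB·C·CB·CB
    A ↦ C

A->C, B->CA, C->CB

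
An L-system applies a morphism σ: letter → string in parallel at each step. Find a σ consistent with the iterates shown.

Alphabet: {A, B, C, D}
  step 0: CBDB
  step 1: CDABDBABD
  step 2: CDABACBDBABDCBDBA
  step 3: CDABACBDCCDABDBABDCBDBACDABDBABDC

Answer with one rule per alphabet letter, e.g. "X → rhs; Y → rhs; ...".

  step 2 ⇒ step 3: CDABACBDBABDCBDBA ⇒ CDA·BA·C·BD·C·CDA·BD·BA·BD·C·BD·BA·CDA·BD·BA·BD·C
    A ↦ C
    B ↦ BD
    C ↦ CDA
    D ↦ BA

A->C, B->BD, C->CDA, D->BA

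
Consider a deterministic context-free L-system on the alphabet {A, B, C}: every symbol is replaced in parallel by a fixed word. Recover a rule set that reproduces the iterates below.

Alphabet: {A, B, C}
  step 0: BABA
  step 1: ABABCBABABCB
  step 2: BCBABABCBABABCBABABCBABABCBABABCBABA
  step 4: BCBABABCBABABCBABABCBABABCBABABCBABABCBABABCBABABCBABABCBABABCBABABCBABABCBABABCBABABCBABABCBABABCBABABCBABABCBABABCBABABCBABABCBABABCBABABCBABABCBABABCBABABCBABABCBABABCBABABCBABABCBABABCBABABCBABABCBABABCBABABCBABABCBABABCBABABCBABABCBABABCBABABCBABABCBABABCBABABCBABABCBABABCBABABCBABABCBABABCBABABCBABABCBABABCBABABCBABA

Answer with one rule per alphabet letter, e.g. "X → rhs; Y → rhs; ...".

A->BCB, B->ABA, C->BCB

  step 1 ⇒ step 2: ABABCBABABCB ⇒ BCB·ABA·BCB·ABA·BCB·ABA·BCB·ABA·BCB·ABA·BCB·ABA
    A ↦ BCB
    B ↦ ABA
    C ↦ BCB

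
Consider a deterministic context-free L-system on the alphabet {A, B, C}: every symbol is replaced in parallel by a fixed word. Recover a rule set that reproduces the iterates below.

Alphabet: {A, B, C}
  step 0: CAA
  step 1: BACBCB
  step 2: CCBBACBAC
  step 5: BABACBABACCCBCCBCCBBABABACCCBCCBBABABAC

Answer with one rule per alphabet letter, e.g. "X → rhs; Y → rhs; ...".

A->CB, B->C, C->BA

  step 1 ⇒ step 2: BACBCB ⇒ C·CB·BA·C·BA·C
    A ↦ CB
    B ↦ C
    C ↦ BA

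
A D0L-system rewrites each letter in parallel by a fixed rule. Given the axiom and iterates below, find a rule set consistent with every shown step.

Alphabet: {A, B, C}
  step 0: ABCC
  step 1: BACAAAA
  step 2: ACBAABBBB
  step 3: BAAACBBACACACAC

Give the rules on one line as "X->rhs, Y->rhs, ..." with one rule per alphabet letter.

  step 2 ⇒ step 3: ACBAABBBB ⇒ B·AA·AC·B·B·AC·AC·AC·AC
    A ↦ B
    B ↦ AC
    C ↦ AA

A->B, B->AC, C->AA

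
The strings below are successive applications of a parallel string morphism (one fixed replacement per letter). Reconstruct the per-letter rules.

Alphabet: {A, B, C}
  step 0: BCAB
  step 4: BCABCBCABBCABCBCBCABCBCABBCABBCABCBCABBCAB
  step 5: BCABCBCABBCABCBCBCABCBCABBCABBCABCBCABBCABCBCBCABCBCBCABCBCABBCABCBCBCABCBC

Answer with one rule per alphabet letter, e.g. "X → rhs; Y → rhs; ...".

A->C, B->BC, C->AB

  step 4 ⇒ step 5: BCABCBCABBCABCBCBCABCBCABBCABBCABCBCABBCAB ⇒ BC·AB·C·BC·AB·BC·AB·C·BC·BC·AB·C·BC·AB·BC·AB·BC·AB·C·BC·AB·BC·AB·C·BC·BC·AB·C·BC·BC·AB·C·BC·AB·BC·AB·C·BC·BC·AB·C·BC
    A ↦ C
    B ↦ BC
    C ↦ AB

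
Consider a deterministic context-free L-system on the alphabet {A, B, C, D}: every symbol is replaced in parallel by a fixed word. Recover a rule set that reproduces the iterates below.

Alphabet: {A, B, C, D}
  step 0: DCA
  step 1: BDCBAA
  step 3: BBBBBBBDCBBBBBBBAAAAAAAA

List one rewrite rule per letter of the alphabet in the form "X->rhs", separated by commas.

  step 0 ⇒ step 1: DCA ⇒ BD·CB·AA
    A ↦ AA
    C ↦ CB
    D ↦ BD
    B ↦ BB  (constrained at step 1)

A->AA, B->BB, C->CB, D->BD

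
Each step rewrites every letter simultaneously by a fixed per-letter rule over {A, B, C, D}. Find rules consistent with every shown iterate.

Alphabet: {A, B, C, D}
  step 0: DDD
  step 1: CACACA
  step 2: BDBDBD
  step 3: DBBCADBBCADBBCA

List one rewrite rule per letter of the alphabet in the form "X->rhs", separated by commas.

A->D, B->DBB, C->B, D->CA

  step 2 ⇒ step 3: BDBDBD ⇒ DBB·CA·DBB·CA·DBB·CA
    B ↦ DBB
    D ↦ CA
  step 1 ⇒ step 2: CACACA ⇒ B·D·B·D·B·D
    A ↦ D
  step 1 ⇒ step 2: CACACA ⇒ B·D·B·D·B·D
    C ↦ B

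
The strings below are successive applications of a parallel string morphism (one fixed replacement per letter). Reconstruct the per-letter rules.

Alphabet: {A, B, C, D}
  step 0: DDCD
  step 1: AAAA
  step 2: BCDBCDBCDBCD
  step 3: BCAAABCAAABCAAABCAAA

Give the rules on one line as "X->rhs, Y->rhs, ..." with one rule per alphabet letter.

  step 2 ⇒ step 3: BCDBCDBCDBCD ⇒ BCA·A·A·BCA·A·A·BCA·A·A·BCA·A·A
    B ↦ BCA
    C ↦ A
    D ↦ A
  step 1 ⇒ step 2: AAAA ⇒ BCD·BCD·BCD·BCD
    A ↦ BCD

A->BCD, B->BCA, C->A, D->A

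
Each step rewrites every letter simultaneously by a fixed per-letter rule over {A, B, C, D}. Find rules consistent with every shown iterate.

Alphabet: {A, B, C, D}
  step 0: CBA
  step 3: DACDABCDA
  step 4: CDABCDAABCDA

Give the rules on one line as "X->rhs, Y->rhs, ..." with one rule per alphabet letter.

  step 3 ⇒ step 4: DACDABCDA ⇒ C·DA·B·C·DA·A·B·C·DA
    A ↦ DA
    B ↦ A
    C ↦ B
    D ↦ C

A->DA, B->A, C->B, D->C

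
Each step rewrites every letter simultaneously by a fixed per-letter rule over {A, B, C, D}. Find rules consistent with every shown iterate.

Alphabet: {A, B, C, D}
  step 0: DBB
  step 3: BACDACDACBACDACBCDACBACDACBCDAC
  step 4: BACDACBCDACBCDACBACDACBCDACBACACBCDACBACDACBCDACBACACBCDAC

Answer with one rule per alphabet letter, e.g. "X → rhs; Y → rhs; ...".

A->D, B->BAC, C->AC, D->BC

  step 3 ⇒ step 4: BACDACDACBACDACBCDACBACDACBCDAC ⇒ BAC·D·AC·BC·D·AC·BC·D·AC·BAC·D·AC·BC·D·AC·BAC·AC·BC·D·AC·BAC·D·AC·BC·D·AC·BAC·AC·BC·D·AC
    A ↦ D
    B ↦ BAC
    C ↦ AC
    D ↦ BC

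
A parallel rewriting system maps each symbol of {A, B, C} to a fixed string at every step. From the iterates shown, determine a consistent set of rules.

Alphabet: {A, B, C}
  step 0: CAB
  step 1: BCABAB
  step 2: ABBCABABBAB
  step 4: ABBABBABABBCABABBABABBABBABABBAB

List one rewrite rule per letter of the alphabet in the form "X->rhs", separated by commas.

A->B, B->AB, C->BCA

  step 1 ⇒ step 2: BCABAB ⇒ AB·BCA·B·AB·B·AB
    A ↦ B
    B ↦ AB
    C ↦ BCA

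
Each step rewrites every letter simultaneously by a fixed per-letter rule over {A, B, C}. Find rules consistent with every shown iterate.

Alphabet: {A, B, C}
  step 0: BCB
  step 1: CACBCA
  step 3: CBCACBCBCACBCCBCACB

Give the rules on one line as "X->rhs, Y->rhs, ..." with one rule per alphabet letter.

  step 0 ⇒ step 1: BCB ⇒ CA·CB·CA
    B ↦ CA
    C ↦ CB
    A ↦ C  (constrained at step 1)

A->C, B->CA, C->CB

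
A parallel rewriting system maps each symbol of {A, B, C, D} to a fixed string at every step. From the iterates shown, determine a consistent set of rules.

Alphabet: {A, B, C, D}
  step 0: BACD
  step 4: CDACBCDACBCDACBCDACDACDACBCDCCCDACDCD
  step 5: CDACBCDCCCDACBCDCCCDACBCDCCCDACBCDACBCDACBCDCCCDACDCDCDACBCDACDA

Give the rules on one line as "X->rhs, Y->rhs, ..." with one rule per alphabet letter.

A->CB, B->CC, C->CD, D->A

  step 4 ⇒ step 5: CDACBCDACBCDACBCDACDACDACBCDCCCDACDCD ⇒ CD·A·CB·CD·CC·CD·A·CB·CD·CC·CD·A·CB·CD·CC·CD·A·CB·CD·A·CB·CD·A·CB·CD·CC·CD·A·CD·CD·CD·A·CB·CD·A·CD·A
    A ↦ CB
    B ↦ CC
    C ↦ CD
    D ↦ A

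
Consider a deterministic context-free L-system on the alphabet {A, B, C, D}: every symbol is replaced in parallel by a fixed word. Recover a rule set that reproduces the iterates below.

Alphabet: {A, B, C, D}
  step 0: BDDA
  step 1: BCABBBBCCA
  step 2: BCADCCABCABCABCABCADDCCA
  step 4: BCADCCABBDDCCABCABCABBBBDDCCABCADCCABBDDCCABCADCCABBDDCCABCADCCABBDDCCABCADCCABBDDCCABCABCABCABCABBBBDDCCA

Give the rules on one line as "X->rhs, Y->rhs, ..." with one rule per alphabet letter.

A->CCA, B->BCA, C->D, D->BB

  step 1 ⇒ step 2: BCABBBBCCA ⇒ BCA·D·CCA·BCA·BCA·BCA·BCA·D·D·CCA
    A ↦ CCA
    B ↦ BCA
    C ↦ D
  step 0 ⇒ step 1: BDDA ⇒ BCA·BB·BB·CCA
    D ↦ BB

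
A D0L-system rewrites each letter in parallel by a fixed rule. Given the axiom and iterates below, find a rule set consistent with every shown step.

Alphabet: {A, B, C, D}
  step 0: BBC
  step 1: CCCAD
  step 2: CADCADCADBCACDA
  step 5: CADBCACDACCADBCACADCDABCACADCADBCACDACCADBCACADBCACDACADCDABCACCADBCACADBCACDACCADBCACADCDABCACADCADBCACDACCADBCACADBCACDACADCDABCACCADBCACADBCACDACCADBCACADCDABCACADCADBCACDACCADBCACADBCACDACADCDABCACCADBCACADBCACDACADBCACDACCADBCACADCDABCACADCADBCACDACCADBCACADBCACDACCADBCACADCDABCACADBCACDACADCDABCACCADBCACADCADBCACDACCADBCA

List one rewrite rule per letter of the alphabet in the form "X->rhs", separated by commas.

A->BCA, B->C, C->CAD, D->CDA

  step 1 ⇒ step 2: CCCAD ⇒ CAD·CAD·CAD·BCA·CDA
    A ↦ BCA
    C ↦ CAD
    D ↦ CDA
  step 0 ⇒ step 1: BBC ⇒ C·C·CAD
    B ↦ C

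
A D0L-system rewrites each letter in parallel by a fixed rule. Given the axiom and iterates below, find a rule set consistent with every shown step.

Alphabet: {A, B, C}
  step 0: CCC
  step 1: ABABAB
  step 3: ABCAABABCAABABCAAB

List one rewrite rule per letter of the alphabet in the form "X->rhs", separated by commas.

  step 0 ⇒ step 1: CCC ⇒ AB·AB·AB
    C ↦ AB
    A ↦ CA  (constrained at step 1)
    B ↦ C  (constrained at step 1)

A->CA, B->C, C->AB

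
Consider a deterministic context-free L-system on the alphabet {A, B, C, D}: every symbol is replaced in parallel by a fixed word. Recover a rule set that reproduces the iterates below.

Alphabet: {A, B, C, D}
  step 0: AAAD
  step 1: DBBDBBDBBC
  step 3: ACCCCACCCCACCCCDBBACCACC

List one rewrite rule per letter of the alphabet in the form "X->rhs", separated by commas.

  step 0 ⇒ step 1: AAAD ⇒ DBB·DBB·DBB·C
    A ↦ DBB
    D ↦ C
    B ↦ D  (constrained at step 1)
    C ↦ ACC  (constrained at step 1)

A->DBB, B->D, C->ACC, D->C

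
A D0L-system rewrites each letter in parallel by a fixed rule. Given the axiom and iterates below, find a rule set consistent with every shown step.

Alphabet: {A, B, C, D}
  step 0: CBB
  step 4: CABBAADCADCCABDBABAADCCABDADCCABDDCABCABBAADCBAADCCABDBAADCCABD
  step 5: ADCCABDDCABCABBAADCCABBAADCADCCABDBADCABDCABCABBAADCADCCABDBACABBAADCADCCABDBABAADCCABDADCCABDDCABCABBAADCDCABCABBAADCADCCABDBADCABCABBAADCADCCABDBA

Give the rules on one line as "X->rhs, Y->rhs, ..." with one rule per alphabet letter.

A->CAB, B->D, C->ADC, D->BA

  step 4 ⇒ step 5: CABBAADCADCCABDBABAADCCABDADCCABDDCABCABBAADCBAADCCABDBAADCCABD ⇒ ADC·CAB·D·D·CAB·CAB·BA·ADC·CAB·BA·ADC·ADC·CAB·D·BA·D·CAB·D·CAB·CAB·BA·ADC·ADC·CAB·D·BA·CAB·BA·ADC·ADC·CAB·D·BA·BA·ADC·CAB·D·ADC·CAB·D·D·CAB·CAB·BA·ADC·D·CAB·CAB·BA·ADC·ADC·CAB·D·BA·D·CAB·CAB·BA·ADC·ADC·CAB·D·BA
    A ↦ CAB
    B ↦ D
    C ↦ ADC
    D ↦ BA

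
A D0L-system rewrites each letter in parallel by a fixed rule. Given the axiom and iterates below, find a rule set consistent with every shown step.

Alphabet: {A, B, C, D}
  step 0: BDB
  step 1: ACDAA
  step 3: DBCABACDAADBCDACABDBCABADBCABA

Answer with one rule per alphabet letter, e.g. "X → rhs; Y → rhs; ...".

  step 0 ⇒ step 1: BDB ⇒ A·CDA·A
    B ↦ A
    D ↦ CDA
    A ↦ CAB  (constrained at step 1)
    C ↦ DB  (constrained at step 1)

A->CAB, B->A, C->DB, D->CDA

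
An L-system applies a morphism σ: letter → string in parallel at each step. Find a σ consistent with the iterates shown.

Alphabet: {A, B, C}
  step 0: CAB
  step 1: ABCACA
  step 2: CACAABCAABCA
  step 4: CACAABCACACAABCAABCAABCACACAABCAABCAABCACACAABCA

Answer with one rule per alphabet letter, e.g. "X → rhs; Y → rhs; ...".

  step 1 ⇒ step 2: ABCACA ⇒ CA·CA·AB·CA·AB·CA
    A ↦ CA
    B ↦ CA
    C ↦ AB

A->CA, B->CA, C->AB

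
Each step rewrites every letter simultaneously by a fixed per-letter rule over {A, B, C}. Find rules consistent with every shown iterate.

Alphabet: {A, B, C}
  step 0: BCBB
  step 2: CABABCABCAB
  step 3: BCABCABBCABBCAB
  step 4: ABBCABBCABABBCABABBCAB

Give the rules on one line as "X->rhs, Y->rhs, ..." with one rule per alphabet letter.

  step 3 ⇒ step 4: BCABCABBCABBCAB ⇒ AB·B·C·AB·B·C·AB·AB·B·C·AB·AB·B·C·AB
    A ↦ C
    B ↦ AB
    C ↦ B

A->C, B->AB, C->B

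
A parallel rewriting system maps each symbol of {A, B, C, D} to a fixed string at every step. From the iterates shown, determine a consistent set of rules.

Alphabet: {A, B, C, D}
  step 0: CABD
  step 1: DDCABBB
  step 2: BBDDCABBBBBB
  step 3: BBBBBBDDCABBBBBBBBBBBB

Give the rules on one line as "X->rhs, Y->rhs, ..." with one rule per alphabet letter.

  step 2 ⇒ step 3: BBDDCABBBBBB ⇒ BB·BB·B·B·D·DCA·BB·BB·BB·BB·BB·BB
    A ↦ DCA
    B ↦ BB
    C ↦ D
    D ↦ B

A->DCA, B->BB, C->D, D->B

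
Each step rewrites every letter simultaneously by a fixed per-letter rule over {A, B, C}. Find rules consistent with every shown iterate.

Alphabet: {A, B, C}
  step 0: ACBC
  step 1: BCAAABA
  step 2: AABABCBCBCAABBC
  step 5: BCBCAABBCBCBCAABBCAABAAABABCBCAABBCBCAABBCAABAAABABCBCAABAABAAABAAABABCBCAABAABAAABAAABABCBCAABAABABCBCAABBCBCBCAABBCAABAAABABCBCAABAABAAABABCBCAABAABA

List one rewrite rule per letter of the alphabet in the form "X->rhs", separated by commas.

A->BC, B->AAB, C->A

  step 1 ⇒ step 2: BCAAABA ⇒ AAB·A·BC·BC·BC·AAB·BC
    A ↦ BC
    B ↦ AAB
    C ↦ A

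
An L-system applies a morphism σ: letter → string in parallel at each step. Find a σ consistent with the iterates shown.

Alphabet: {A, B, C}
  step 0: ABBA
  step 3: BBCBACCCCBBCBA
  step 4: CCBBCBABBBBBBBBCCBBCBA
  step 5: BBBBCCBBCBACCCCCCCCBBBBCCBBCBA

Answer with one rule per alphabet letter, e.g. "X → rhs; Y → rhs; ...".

  step 4 ⇒ step 5: CCBBCBABBBBBBBBCCBBCBA ⇒ BB·BB·C·C·BB·C·BA·C·C·C·C·C·C·C·C·BB·BB·C·C·BB·C·BA
    A ↦ BA
    B ↦ C
    C ↦ BB

A->BA, B->C, C->BB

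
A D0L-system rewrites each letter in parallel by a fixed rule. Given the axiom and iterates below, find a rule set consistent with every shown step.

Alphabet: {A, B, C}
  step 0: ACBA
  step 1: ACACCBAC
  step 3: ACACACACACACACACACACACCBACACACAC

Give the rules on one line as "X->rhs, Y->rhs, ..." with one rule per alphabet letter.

  step 0 ⇒ step 1: ACBA ⇒ AC·AC·CB·AC
    A ↦ AC
    B ↦ CB
    C ↦ AC

A->AC, B->CB, C->AC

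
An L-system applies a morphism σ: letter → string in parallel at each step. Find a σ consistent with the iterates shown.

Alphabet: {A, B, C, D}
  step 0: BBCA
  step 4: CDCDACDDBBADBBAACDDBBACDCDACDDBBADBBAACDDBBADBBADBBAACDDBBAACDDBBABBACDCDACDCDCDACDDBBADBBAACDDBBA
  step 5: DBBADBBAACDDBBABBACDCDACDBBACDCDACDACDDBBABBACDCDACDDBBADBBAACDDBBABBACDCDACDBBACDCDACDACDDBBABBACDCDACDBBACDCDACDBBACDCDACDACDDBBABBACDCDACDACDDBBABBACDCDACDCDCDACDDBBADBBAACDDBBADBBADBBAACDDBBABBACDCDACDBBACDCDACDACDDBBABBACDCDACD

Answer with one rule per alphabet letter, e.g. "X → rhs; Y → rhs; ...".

A->ACD, B->CD, C->D, D->BBA

  step 4 ⇒ step 5: CDCDACDDBBADBBAACDDBBACDCDACDDBBADBBAACDDBBADBBADBBAACDDBBAACDDBBABBACDCDACDCDCDACDDBBADBBAACDDBBA ⇒ D·BBA·D·BBA·ACD·D·BBA·BBA·CD·CD·ACD·BBA·CD·CD·ACD·ACD·D·BBA·BBA·CD·CD·ACD·D·BBA·D·BBA·ACD·D·BBA·BBA·CD·CD·ACD·BBA·CD·CD·ACD·ACD·D·BBA·BBA·CD·CD·ACD·BBA·CD·CD·ACD·BBA·CD·CD·ACD·ACD·D·BBA·BBA·CD·CD·ACD·ACD·D·BBA·BBA·CD·CD·ACD·CD·CD·ACD·D·BBA·D·BBA·ACD·D·BBA·D·BBA·D·BBA·ACD·D·BBA·BBA·CD·CD·ACD·BBA·CD·CD·ACD·ACD·D·BBA·BBA·CD·CD·ACD
    A ↦ ACD
    B ↦ CD
    C ↦ D
    D ↦ BBA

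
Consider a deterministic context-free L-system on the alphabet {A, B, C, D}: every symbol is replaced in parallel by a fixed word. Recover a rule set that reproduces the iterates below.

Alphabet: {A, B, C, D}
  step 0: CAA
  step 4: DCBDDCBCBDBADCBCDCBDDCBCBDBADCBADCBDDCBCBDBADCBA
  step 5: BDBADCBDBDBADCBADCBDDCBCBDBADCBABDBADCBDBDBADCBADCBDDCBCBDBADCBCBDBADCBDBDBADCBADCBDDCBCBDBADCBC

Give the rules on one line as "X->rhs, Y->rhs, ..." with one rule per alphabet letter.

A->BC, B->DC, C->BA, D->BD

  step 4 ⇒ step 5: DCBDDCBCBDBADCBCDCBDDCBCBDBADCBADCBDDCBCBDBADCBA ⇒ BD·BA·DC·BD·BD·BA·DC·BA·DC·BD·DC·BC·BD·BA·DC·BA·BD·BA·DC·BD·BD·BA·DC·BA·DC·BD·DC·BC·BD·BA·DC·BC·BD·BA·DC·BD·BD·BA·DC·BA·DC·BD·DC·BC·BD·BA·DC·BC
    A ↦ BC
    B ↦ DC
    C ↦ BA
    D ↦ BD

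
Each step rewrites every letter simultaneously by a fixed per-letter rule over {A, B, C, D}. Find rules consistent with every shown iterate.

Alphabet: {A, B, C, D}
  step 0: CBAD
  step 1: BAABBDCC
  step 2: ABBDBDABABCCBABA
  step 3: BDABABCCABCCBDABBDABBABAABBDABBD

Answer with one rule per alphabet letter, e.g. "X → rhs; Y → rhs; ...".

A->BD, B->AB, C->BA, D->CC

  step 2 ⇒ step 3: ABBDBDABABCCBABA ⇒ BD·AB·AB·CC·AB·CC·BD·AB·BD·AB·BA·BA·AB·BD·AB·BD
    A ↦ BD
    B ↦ AB
    C ↦ BA
    D ↦ CC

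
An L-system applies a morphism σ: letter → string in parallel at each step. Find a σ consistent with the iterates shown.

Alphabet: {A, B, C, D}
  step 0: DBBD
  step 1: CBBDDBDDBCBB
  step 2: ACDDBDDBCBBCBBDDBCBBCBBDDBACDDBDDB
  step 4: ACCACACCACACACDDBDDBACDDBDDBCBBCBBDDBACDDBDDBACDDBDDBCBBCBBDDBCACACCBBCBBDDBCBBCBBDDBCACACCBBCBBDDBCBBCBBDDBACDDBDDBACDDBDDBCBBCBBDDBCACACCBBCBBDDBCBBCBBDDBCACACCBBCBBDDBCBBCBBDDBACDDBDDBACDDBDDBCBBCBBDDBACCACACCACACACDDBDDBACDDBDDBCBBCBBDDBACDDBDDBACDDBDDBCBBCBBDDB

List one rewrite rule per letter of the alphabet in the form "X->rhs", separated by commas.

A->CAC, B->DDB, C->AC, D->CBB

  step 1 ⇒ step 2: CBBDDBDDBCBB ⇒ AC·DDB·DDB·CBB·CBB·DDB·CBB·CBB·DDB·AC·DDB·DDB
    B ↦ DDB
    C ↦ AC
    D ↦ CBB
    A ↦ CAC  (constrained at step 2)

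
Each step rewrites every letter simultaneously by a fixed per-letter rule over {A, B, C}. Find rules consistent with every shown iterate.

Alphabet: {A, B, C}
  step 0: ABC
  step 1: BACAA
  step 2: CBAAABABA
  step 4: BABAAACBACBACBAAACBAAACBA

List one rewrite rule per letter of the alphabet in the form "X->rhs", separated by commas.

  step 1 ⇒ step 2: BACAA ⇒ C·BA·AA·BA·BA
    A ↦ BA
    B ↦ C
    C ↦ AA

A->BA, B->C, C->AA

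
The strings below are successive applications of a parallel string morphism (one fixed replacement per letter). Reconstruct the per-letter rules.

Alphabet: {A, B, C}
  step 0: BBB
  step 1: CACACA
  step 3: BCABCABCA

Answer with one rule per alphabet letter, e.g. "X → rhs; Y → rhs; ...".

A->B, B->CA, C->A

  step 0 ⇒ step 1: BBB ⇒ CA·CA·CA
    B ↦ CA
    A ↦ B  (constrained at step 1)
    C ↦ A  (constrained at step 1)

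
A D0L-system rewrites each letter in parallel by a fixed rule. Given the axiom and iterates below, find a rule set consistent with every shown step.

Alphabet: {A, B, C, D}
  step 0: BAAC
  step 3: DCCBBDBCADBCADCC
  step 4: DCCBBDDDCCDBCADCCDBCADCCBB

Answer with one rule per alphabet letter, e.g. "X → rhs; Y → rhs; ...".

A->CA, B->D, C->B, D->DCC

  step 3 ⇒ step 4: DCCBBDBCADBCADCC ⇒ DCC·B·B·D·D·DCC·D·B·CA·DCC·D·B·CA·DCC·B·B
    A ↦ CA
    B ↦ D
    C ↦ B
    D ↦ DCC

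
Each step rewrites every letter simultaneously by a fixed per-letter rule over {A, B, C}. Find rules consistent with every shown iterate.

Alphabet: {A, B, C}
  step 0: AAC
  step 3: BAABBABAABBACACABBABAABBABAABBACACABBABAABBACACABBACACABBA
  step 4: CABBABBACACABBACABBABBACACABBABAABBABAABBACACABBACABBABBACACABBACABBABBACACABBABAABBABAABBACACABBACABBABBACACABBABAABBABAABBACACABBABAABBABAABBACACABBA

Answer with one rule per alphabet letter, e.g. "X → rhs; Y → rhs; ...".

A->BBA, B->CA, C->BAA

  step 3 ⇒ step 4: BAABBABAABBACACABBABAABBABAABBACACABBABAABBACACABBACACABBA ⇒ CA·BBA·BBA·CA·CA·BBA·CA·BBA·BBA·CA·CA·BBA·BAA·BBA·BAA·BBA·CA·CA·BBA·CA·BBA·BBA·CA·CA·BBA·CA·BBA·BBA·CA·CA·BBA·BAA·BBA·BAA·BBA·CA·CA·BBA·CA·BBA·BBA·CA·CA·BBA·BAA·BBA·BAA·BBA·CA·CA·BBA·BAA·BBA·BAA·BBA·CA·CA·BBA
    A ↦ BBA
    B ↦ CA
    C ↦ BAA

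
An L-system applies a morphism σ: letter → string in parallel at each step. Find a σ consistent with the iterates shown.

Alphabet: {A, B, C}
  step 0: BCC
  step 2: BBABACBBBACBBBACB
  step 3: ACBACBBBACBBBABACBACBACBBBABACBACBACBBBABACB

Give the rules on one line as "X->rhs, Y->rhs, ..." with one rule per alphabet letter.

  step 2 ⇒ step 3: BBABACBBBACBBBACB ⇒ ACB·ACB·BB·ACB·BB·AB·ACB·ACB·ACB·BB·AB·ACB·ACB·ACB·BB·AB·ACB
    A ↦ BB
    B ↦ ACB
    C ↦ AB

A->BB, B->ACB, C->AB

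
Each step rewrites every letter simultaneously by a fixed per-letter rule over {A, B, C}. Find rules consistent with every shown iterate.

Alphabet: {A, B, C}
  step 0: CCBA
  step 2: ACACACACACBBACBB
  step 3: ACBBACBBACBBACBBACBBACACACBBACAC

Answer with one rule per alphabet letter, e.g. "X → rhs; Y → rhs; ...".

A->AC, B->AC, C->BB

  step 2 ⇒ step 3: ACACACACACBBACBB ⇒ AC·BB·AC·BB·AC·BB·AC·BB·AC·BB·AC·AC·AC·BB·AC·AC
    A ↦ AC
    B ↦ AC
    C ↦ BB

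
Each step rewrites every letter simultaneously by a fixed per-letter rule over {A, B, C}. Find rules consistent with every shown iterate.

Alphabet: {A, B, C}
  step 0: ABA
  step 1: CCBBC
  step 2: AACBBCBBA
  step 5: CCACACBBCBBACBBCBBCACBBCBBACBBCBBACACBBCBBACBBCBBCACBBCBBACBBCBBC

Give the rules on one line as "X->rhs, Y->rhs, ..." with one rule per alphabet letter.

  step 1 ⇒ step 2: CCBBC ⇒ A·A·CBB·CBB·A
    B ↦ CBB
    C ↦ A
  step 0 ⇒ step 1: ABA ⇒ C·CBB·C
    A ↦ C

A->C, B->CBB, C->A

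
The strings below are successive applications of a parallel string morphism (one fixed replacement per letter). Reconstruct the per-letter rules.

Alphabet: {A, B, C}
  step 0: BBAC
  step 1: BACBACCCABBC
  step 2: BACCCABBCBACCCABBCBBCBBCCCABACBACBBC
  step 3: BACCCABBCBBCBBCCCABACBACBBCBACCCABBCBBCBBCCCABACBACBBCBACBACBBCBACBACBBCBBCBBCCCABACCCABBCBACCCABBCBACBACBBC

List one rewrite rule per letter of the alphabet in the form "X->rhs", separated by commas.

A->CCA, B->BAC, C->BBC

  step 2 ⇒ step 3: BACCCABBCBACCCABBCBBCBBCCCABACBACBBC ⇒ BAC·CCA·BBC·BBC·BBC·CCA·BAC·BAC·BBC·BAC·CCA·BBC·BBC·BBC·CCA·BAC·BAC·BBC·BAC·BAC·BBC·BAC·BAC·BBC·BBC·BBC·CCA·BAC·CCA·BBC·BAC·CCA·BBC·BAC·BAC·BBC
    A ↦ CCA
    B ↦ BAC
    C ↦ BBC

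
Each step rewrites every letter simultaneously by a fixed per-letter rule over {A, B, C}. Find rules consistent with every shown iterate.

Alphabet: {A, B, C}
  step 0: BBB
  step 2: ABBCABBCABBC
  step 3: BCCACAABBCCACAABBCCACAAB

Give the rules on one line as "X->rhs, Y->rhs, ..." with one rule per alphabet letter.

A->BC, B->CA, C->AB

  step 2 ⇒ step 3: ABBCABBCABBC ⇒ BC·CA·CA·AB·BC·CA·CA·AB·BC·CA·CA·AB
    A ↦ BC
    B ↦ CA
    C ↦ AB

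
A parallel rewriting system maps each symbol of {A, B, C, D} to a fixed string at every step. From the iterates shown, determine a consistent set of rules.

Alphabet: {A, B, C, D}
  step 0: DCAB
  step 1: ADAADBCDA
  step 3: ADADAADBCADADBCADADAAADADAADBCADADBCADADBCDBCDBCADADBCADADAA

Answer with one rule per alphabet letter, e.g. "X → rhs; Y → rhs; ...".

  step 0 ⇒ step 1: DCAB ⇒ ADA·A·DBC·DA
    A ↦ DBC
    B ↦ DA
    C ↦ A
    D ↦ ADA

A->DBC, B->DA, C->A, D->ADA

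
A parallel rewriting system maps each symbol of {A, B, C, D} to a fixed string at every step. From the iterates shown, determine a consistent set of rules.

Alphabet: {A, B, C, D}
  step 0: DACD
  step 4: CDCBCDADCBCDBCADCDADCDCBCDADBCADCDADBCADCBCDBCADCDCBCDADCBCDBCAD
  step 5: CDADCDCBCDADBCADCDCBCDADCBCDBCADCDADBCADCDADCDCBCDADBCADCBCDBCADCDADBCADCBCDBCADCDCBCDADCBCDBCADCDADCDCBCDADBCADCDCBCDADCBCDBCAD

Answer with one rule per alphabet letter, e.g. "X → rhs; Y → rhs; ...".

  step 4 ⇒ step 5: CDCBCDADCBCDBCADCDADCDCBCDADBCADCDADBCADCBCDBCADCDCBCDADCBCDBCAD ⇒ CD·AD·CD·CB·CD·AD·BC·AD·CD·CB·CD·AD·CB·CD·BC·AD·CD·AD·BC·AD·CD·AD·CD·CB·CD·AD·BC·AD·CB·CD·BC·AD·CD·AD·BC·AD·CB·CD·BC·AD·CD·CB·CD·AD·CB·CD·BC·AD·CD·AD·CD·CB·CD·AD·BC·AD·CD·CB·CD·AD·CB·CD·BC·AD
    A ↦ BC
    B ↦ CB
    C ↦ CD
    D ↦ AD

A->BC, B->CB, C->CD, D->AD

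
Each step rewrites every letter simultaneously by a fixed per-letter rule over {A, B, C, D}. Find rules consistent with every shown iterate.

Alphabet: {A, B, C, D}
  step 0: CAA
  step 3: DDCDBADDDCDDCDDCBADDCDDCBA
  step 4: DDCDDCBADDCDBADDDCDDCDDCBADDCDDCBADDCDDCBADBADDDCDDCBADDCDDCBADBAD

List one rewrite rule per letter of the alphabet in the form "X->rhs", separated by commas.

  step 3 ⇒ step 4: DDCDBADDDCDDCDDCBADDCDDCBA ⇒ DDC·DDC·BA·DDC·DBA·D·DDC·DDC·DDC·BA·DDC·DDC·BA·DDC·DDC·BA·DBA·D·DDC·DDC·BA·DDC·DDC·BA·DBA·D
    A ↦ D
    B ↦ DBA
    C ↦ BA
    D ↦ DDC

A->D, B->DBA, C->BA, D->DDC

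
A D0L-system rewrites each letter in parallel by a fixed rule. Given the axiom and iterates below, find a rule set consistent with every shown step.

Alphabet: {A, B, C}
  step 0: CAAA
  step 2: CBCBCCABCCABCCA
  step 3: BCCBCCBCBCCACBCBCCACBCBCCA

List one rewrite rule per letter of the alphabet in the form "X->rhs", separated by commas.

  step 2 ⇒ step 3: CBCBCCABCCABCCA ⇒ BC·C·BC·C·BC·BC·CA·C·BC·BC·CA·C·BC·BC·CA
    A ↦ CA
    B ↦ C
    C ↦ BC

A->CA, B->C, C->BC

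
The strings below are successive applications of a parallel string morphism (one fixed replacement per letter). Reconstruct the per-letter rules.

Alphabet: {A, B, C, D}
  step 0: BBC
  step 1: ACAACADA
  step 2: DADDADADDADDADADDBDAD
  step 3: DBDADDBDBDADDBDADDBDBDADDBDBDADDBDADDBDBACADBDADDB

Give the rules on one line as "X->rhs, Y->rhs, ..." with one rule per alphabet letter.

A->DAD, B->ACA, C->DA, D->DB

  step 2 ⇒ step 3: DADDADADDADDADADDBDAD ⇒ DB·DAD·DB·DB·DAD·DB·DAD·DB·DB·DAD·DB·DB·DAD·DB·DAD·DB·DB·ACA·DB·DAD·DB
    A ↦ DAD
    B ↦ ACA
    D ↦ DB
  step 0 ⇒ step 1: BBC ⇒ ACA·ACA·DA
    C ↦ DA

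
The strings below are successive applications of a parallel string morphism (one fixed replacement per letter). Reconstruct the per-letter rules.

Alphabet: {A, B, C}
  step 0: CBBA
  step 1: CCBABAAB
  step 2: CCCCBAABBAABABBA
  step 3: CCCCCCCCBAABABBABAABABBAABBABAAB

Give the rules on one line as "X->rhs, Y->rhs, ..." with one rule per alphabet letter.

  step 2 ⇒ step 3: CCCCBAABBAABABBA ⇒ CC·CC·CC·CC·BA·AB·AB·BA·BA·AB·AB·BA·AB·BA·BA·AB
    A ↦ AB
    B ↦ BA
    C ↦ CC

A->AB, B->BA, C->CC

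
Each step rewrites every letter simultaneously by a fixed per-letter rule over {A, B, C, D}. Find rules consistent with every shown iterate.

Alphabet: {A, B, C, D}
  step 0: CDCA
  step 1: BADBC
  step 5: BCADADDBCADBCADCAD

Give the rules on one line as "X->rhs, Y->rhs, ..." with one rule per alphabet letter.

  step 0 ⇒ step 1: CDCA ⇒ B·AD·B·C
    A ↦ C
    C ↦ B
    D ↦ AD
    B ↦ D  (constrained at step 1)

A->C, B->D, C->B, D->AD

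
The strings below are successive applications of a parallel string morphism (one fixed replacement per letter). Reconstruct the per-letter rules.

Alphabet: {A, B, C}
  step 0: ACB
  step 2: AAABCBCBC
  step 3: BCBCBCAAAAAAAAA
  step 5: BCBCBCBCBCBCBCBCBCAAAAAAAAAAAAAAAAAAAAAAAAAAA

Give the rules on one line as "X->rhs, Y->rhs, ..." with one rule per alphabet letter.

A->BC, B->A, C->AA

  step 2 ⇒ step 3: AAABCBCBC ⇒ BC·BC·BC·A·AA·A·AA·A·AA
    A ↦ BC
    B ↦ A
    C ↦ AA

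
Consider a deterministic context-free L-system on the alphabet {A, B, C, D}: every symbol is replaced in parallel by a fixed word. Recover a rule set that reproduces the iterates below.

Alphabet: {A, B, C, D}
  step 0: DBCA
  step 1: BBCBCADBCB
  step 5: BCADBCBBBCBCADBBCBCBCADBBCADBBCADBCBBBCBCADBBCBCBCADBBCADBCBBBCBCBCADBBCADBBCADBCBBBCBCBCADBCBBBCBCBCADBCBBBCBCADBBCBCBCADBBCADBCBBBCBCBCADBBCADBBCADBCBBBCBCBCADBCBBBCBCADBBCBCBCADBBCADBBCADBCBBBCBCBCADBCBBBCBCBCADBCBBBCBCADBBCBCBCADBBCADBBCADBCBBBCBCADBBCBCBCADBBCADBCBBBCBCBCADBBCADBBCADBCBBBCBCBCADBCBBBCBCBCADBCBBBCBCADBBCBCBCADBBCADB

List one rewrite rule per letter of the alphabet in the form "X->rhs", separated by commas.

  step 0 ⇒ step 1: DBCA ⇒ BBC·BC·ADB·CB
    A ↦ CB
    B ↦ BC
    C ↦ ADB
    D ↦ BBC

A->CB, B->BC, C->ADB, D->BBC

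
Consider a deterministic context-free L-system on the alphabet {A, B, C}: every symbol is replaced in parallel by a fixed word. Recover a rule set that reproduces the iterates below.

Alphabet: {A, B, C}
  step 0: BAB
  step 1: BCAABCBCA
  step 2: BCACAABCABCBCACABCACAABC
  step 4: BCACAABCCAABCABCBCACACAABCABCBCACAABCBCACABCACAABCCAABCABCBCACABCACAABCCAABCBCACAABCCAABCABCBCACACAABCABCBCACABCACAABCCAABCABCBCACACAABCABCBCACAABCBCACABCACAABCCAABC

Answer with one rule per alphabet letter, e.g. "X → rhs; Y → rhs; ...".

  step 1 ⇒ step 2: BCAABCBCA ⇒ BCA·CA·ABC·ABC·BCA·CA·BCA·CA·ABC
    A ↦ ABC
    B ↦ BCA
    C ↦ CA

A->ABC, B->BCA, C->CA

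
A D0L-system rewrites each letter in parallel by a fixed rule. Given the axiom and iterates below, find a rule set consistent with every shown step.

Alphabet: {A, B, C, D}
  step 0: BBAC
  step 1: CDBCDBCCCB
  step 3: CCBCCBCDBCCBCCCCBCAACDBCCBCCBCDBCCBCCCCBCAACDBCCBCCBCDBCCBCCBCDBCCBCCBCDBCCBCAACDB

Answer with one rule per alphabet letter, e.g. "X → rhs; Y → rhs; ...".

A->C, B->CDB, C->CCB, D->CAA

  step 0 ⇒ step 1: BBAC ⇒ CDB·CDB·C·CCB
    A ↦ C
    B ↦ CDB
    C ↦ CCB
    D ↦ CAA  (constrained at step 1)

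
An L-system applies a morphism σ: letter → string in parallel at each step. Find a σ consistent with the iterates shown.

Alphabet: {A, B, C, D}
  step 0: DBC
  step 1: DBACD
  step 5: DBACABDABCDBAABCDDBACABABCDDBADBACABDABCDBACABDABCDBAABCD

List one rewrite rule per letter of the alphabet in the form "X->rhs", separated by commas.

A->AB, B->C, C->D, D->DBA

  step 0 ⇒ step 1: DBC ⇒ DBA·C·D
    B ↦ C
    C ↦ D
    D ↦ DBA
    A ↦ AB  (constrained at step 1)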